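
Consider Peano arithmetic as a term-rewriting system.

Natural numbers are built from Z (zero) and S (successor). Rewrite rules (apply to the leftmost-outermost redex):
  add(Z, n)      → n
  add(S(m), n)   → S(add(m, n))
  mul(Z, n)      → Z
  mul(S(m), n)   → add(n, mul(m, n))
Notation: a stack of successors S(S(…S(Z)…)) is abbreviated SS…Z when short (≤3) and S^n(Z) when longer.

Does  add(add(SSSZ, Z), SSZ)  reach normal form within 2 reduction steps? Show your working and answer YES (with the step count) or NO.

Answer: NO — after 2 steps the term is S(add(add(SSZ, Z), SSZ)), not yet normal

Working:
  start: add(add(SSSZ, Z), SSZ)
  →1  add(S(add(SSZ, Z)), SSZ)
  →2  S(add(add(SSZ, Z), SSZ))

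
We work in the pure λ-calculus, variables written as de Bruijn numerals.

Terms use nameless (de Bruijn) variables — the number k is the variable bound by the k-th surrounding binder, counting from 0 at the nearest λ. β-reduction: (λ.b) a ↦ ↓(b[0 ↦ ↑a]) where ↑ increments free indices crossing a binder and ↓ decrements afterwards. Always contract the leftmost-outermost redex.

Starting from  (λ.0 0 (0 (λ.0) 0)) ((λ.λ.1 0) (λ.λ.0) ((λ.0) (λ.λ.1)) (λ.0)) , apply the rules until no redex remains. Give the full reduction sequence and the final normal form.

Answer: normal form = λ.0  (in 21 steps)

Working:
  start: (λ.0 0 (0 (λ.0) 0)) ((λ.λ.1 0) (λ.λ.0) ((λ.0) (λ.λ.1)) (λ.0))
  [1] (λ.λ.1 0) (λ.λ.0) ((λ.0) (λ.λ.1)) (λ.0) ((λ.λ.1 0) (λ.λ.0) ((λ.0) (λ.λ.1)) (λ.0)) ((λ.λ.1 0) (λ.λ.0) ((λ.0) (λ.λ.1)) (λ.0) (λ.0) ((λ.λ.1 0) (λ.λ.0) ((λ.0) (λ.λ.1)) (λ.0)))
  [2] (λ.(λ.λ.0) 0) ((λ.0) (λ.λ.1)) (λ.0) ((λ.λ.1 0) (λ.λ.0) ((λ.0) (λ.λ.1)) (λ.0)) ((λ.λ.1 0) (λ.λ.0) ((λ.0) (λ.λ.1)) (λ.0) (λ.0) ((λ.λ.1 0) (λ.λ.0) ((λ.0) (λ.λ.1)) (λ.0)))
  [3] (λ.λ.0) ((λ.0) (λ.λ.1)) (λ.0) ((λ.λ.1 0) (λ.λ.0) ((λ.0) (λ.λ.1)) (λ.0)) ((λ.λ.1 0) (λ.λ.0) ((λ.0) (λ.λ.1)) (λ.0) (λ.0) ((λ.λ.1 0) (λ.λ.0) ((λ.0) (λ.λ.1)) (λ.0)))
  [4] (λ.0) (λ.0) ((λ.λ.1 0) (λ.λ.0) ((λ.0) (λ.λ.1)) (λ.0)) ((λ.λ.1 0) (λ.λ.0) ((λ.0) (λ.λ.1)) (λ.0) (λ.0) ((λ.λ.1 0) (λ.λ.0) ((λ.0) (λ.λ.1)) (λ.0)))
  [5] (λ.0) ((λ.λ.1 0) (λ.λ.0) ((λ.0) (λ.λ.1)) (λ.0)) ((λ.λ.1 0) (λ.λ.0) ((λ.0) (λ.λ.1)) (λ.0) (λ.0) ((λ.λ.1 0) (λ.λ.0) ((λ.0) (λ.λ.1)) (λ.0)))
  [6] (λ.λ.1 0) (λ.λ.0) ((λ.0) (λ.λ.1)) (λ.0) ((λ.λ.1 0) (λ.λ.0) ((λ.0) (λ.λ.1)) (λ.0) (λ.0) ((λ.λ.1 0) (λ.λ.0) ((λ.0) (λ.λ.1)) (λ.0)))
  [7] (λ.(λ.λ.0) 0) ((λ.0) (λ.λ.1)) (λ.0) ((λ.λ.1 0) (λ.λ.0) ((λ.0) (λ.λ.1)) (λ.0) (λ.0) ((λ.λ.1 0) (λ.λ.0) ((λ.0) (λ.λ.1)) (λ.0)))
  [8] (λ.λ.0) ((λ.0) (λ.λ.1)) (λ.0) ((λ.λ.1 0) (λ.λ.0) ((λ.0) (λ.λ.1)) (λ.0) (λ.0) ((λ.λ.1 0) (λ.λ.0) ((λ.0) (λ.λ.1)) (λ.0)))
  [9] (λ.0) (λ.0) ((λ.λ.1 0) (λ.λ.0) ((λ.0) (λ.λ.1)) (λ.0) (λ.0) ((λ.λ.1 0) (λ.λ.0) ((λ.0) (λ.λ.1)) (λ.0)))
  [10] (λ.0) ((λ.λ.1 0) (λ.λ.0) ((λ.0) (λ.λ.1)) (λ.0) (λ.0) ((λ.λ.1 0) (λ.λ.0) ((λ.0) (λ.λ.1)) (λ.0)))
  [11] (λ.λ.1 0) (λ.λ.0) ((λ.0) (λ.λ.1)) (λ.0) (λ.0) ((λ.λ.1 0) (λ.λ.0) ((λ.0) (λ.λ.1)) (λ.0))
  [12] (λ.(λ.λ.0) 0) ((λ.0) (λ.λ.1)) (λ.0) (λ.0) ((λ.λ.1 0) (λ.λ.0) ((λ.0) (λ.λ.1)) (λ.0))
  [13] (λ.λ.0) ((λ.0) (λ.λ.1)) (λ.0) (λ.0) ((λ.λ.1 0) (λ.λ.0) ((λ.0) (λ.λ.1)) (λ.0))
  [14] (λ.0) (λ.0) (λ.0) ((λ.λ.1 0) (λ.λ.0) ((λ.0) (λ.λ.1)) (λ.0))
  [15] (λ.0) (λ.0) ((λ.λ.1 0) (λ.λ.0) ((λ.0) (λ.λ.1)) (λ.0))
  [16] (λ.0) ((λ.λ.1 0) (λ.λ.0) ((λ.0) (λ.λ.1)) (λ.0))
  [17] (λ.λ.1 0) (λ.λ.0) ((λ.0) (λ.λ.1)) (λ.0)
  [18] (λ.(λ.λ.0) 0) ((λ.0) (λ.λ.1)) (λ.0)
  [19] (λ.λ.0) ((λ.0) (λ.λ.1)) (λ.0)
  [20] (λ.0) (λ.0)
  [21] λ.0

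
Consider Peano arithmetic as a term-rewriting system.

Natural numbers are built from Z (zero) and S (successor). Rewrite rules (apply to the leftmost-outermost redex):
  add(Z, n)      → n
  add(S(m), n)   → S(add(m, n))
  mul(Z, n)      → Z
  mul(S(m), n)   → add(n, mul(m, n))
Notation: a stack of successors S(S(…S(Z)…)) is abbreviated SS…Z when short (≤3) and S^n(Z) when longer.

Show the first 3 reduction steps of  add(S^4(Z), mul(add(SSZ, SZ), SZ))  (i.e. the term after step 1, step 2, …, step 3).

Answer: after 3 steps: S(S(S(add(SZ, mul(add(SSZ, SZ), SZ)))))

Working:
  start: add(S^4(Z), mul(add(SSZ, SZ), SZ))
  step 1: S(add(SSSZ, mul(add(SSZ, SZ), SZ)))
  step 2: S(S(add(SSZ, mul(add(SSZ, SZ), SZ))))
  step 3: S(S(S(add(SZ, mul(add(SSZ, SZ), SZ)))))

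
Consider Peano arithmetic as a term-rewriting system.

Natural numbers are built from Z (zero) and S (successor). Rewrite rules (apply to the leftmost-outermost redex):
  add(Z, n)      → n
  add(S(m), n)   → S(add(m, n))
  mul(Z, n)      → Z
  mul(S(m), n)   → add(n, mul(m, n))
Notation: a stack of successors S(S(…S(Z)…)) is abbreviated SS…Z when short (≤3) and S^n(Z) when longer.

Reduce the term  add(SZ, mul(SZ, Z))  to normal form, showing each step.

Answer: normal form = SZ  (in 5 steps)

Derivation:
  start: add(SZ, mul(SZ, Z))
  step 1: S(add(Z, mul(SZ, Z)))
  step 2: S(mul(SZ, Z))
  step 3: S(add(Z, mul(Z, Z)))
  step 4: S(mul(Z, Z))
  step 5: SZ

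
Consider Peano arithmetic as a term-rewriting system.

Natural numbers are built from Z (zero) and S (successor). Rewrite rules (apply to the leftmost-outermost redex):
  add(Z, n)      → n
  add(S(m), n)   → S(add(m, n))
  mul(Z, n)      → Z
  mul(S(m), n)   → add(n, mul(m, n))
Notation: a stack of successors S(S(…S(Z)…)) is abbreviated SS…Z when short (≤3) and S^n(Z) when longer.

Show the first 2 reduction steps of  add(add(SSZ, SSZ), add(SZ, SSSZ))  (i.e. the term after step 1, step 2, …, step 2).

  start: add(add(SSZ, SSZ), add(SZ, SSSZ))
  →1  add(S(add(SZ, SSZ)), add(SZ, SSSZ))
  →2  S(add(add(SZ, SSZ), add(SZ, SSSZ)))

Answer: after 2 steps: S(add(add(SZ, SSZ), add(SZ, SSSZ)))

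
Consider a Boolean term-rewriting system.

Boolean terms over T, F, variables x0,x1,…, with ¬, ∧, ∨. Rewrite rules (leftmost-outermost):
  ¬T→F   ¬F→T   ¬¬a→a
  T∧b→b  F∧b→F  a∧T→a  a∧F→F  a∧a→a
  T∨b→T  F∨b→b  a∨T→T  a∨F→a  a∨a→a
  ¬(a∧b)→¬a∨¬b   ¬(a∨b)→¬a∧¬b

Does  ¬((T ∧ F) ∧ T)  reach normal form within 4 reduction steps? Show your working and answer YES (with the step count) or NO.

Answer: NO — after 4 steps the term is ¬F ∨ ¬T, not yet normal

Derivation:
  start: ¬((T ∧ F) ∧ T)
  [1] ¬(T ∧ F) ∨ ¬T
  [2] (¬T ∨ ¬F) ∨ ¬T
  [3] (F ∨ ¬F) ∨ ¬T
  [4] ¬F ∨ ¬T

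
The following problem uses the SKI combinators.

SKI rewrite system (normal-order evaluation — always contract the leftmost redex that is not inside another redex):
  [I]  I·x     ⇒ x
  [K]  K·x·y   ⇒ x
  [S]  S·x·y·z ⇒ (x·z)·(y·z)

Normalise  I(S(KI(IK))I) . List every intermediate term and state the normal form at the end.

Answer: normal form = SII  (in 2 steps)

Reduction:
  start: I(S(KI(IK))I)
  step 1: S(KI(IK))I
  step 2: SII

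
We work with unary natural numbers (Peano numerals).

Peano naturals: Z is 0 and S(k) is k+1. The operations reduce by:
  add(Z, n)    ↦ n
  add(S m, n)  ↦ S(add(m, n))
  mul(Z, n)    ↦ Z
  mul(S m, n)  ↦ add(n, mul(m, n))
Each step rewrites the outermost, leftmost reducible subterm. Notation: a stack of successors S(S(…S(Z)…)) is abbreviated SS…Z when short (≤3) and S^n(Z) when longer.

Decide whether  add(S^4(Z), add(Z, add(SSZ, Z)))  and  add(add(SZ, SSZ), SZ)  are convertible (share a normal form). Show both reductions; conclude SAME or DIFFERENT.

Answer: DIFFERENT — A ⇓ S^6(Z), B ⇓ S^4(Z)

Reduction:
Term A:
  start: add(S^4(Z), add(Z, add(SSZ, Z)))
  step 1: S(add(SSSZ, add(Z, add(SSZ, Z))))
  step 2: S(S(add(SSZ, add(Z, add(SSZ, Z)))))
  step 3: S(S(S(add(SZ, add(Z, add(SSZ, Z))))))
  step 4: S(S(S(S(add(Z, add(Z, add(SSZ, Z)))))))
  step 5: S(S(S(S(add(Z, add(SSZ, Z))))))
  step 6: S(S(S(S(add(SSZ, Z)))))
  step 7: S(S(S(S(S(add(SZ, Z))))))
  step 8: S(S(S(S(S(S(add(Z, Z)))))))
  step 9: S^6(Z)

Term B:
  start: add(add(SZ, SSZ), SZ)
  step 1: add(S(add(Z, SSZ)), SZ)
  step 2: S(add(add(Z, SSZ), SZ))
  step 3: S(add(SSZ, SZ))
  step 4: S(S(add(SZ, SZ)))
  step 5: S(S(S(add(Z, SZ))))
  step 6: S^4(Z)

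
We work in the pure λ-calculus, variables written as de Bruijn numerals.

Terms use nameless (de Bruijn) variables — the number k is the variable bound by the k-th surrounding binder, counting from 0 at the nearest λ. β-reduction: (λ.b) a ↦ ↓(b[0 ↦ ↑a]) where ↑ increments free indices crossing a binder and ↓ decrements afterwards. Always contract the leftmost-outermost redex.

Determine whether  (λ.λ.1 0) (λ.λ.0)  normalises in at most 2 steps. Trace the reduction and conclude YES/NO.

  start: (λ.λ.1 0) (λ.λ.0)
  →1  λ.(λ.λ.0) 0
  →2  λ.λ.0

Answer: YES — reaches normal form λ.λ.0 in 2 ≤ 2 steps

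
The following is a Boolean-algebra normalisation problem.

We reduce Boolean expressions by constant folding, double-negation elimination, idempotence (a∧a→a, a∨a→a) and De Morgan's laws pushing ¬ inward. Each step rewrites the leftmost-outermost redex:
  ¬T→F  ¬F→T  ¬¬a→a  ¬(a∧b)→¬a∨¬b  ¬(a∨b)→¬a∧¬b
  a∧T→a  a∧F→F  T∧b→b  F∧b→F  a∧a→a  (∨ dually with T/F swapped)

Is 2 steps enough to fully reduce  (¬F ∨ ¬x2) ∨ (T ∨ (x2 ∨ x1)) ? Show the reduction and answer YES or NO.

  start: (¬F ∨ ¬x2) ∨ (T ∨ (x2 ∨ x1))
  [1] (T ∨ ¬x2) ∨ (T ∨ (x2 ∨ x1))
  [2] T ∨ (T ∨ (x2 ∨ x1))

Answer: NO — after 2 steps the term is T ∨ (T ∨ (x2 ∨ x1)), not yet normal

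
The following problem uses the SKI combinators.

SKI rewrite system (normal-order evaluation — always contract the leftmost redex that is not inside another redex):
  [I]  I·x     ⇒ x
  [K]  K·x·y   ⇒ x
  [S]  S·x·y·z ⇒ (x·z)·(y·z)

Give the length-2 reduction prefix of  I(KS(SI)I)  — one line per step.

  start: I(KS(SI)I)
  [1] KS(SI)I
  [2] SI

Answer: after 2 steps: SI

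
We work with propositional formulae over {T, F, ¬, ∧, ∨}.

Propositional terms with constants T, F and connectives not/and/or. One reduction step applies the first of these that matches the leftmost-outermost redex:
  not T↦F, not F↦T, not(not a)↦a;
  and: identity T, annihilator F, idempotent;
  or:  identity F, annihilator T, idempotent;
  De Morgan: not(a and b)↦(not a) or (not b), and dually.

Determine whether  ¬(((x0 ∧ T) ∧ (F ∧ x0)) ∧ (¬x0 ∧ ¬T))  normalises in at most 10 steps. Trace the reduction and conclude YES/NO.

  start: ¬(((x0 ∧ T) ∧ (F ∧ x0)) ∧ (¬x0 ∧ ¬T))
  →1  ¬((x0 ∧ T) ∧ (F ∧ x0)) ∨ ¬(¬x0 ∧ ¬T)
  →2  (¬(x0 ∧ T) ∨ ¬(F ∧ x0)) ∨ ¬(¬x0 ∧ ¬T)
  →3  ((¬x0 ∨ ¬T) ∨ ¬(F ∧ x0)) ∨ ¬(¬x0 ∧ ¬T)
  →4  ((¬x0 ∨ F) ∨ ¬(F ∧ x0)) ∨ ¬(¬x0 ∧ ¬T)
  →5  (¬x0 ∨ ¬(F ∧ x0)) ∨ ¬(¬x0 ∧ ¬T)
  →6  (¬x0 ∨ (¬F ∨ ¬x0)) ∨ ¬(¬x0 ∧ ¬T)
  →7  (¬x0 ∨ (T ∨ ¬x0)) ∨ ¬(¬x0 ∧ ¬T)
  →8  (¬x0 ∨ T) ∨ ¬(¬x0 ∧ ¬T)
  →9  T ∨ ¬(¬x0 ∧ ¬T)
  →10  T

Answer: YES — reaches normal form T in 10 ≤ 10 steps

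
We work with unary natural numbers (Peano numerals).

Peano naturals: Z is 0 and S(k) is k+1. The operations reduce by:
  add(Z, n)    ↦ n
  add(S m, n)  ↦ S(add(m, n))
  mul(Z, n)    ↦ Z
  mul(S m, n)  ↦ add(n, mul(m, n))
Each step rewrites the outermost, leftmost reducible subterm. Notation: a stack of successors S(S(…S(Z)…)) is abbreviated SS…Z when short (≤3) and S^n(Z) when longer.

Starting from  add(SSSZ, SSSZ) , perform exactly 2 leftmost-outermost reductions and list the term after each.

  start: add(SSSZ, SSSZ)
  step 1: S(add(SSZ, SSSZ))
  step 2: S(S(add(SZ, SSSZ)))

Answer: after 2 steps: S(S(add(SZ, SSSZ)))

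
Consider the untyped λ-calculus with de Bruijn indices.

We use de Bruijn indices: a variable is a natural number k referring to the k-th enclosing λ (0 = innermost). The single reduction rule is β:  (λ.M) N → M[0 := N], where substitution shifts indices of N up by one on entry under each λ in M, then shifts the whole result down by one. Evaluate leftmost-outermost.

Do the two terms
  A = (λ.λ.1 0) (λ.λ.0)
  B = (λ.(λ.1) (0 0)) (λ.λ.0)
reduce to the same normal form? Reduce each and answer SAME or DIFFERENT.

Term A:
  start: (λ.λ.1 0) (λ.λ.0)
  [1] λ.(λ.λ.0) 0
  [2] λ.λ.0

Term B:
  start: (λ.(λ.1) (0 0)) (λ.λ.0)
  [1] (λ.λ.λ.0) ((λ.λ.0) (λ.λ.0))
  [2] λ.λ.0

Answer: SAME — A ⇓ λ.λ.0, B ⇓ λ.λ.0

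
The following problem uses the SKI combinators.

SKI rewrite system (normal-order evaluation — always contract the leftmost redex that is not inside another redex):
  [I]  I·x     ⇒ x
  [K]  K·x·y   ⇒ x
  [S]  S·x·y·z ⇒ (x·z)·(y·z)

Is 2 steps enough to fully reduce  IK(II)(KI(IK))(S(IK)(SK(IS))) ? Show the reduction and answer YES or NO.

Answer: NO — after 2 steps the term is II(S(IK)(SK(IS))), not yet normal

Working:
  start: IK(II)(KI(IK))(S(IK)(SK(IS)))
  step 1: K(II)(KI(IK))(S(IK)(SK(IS)))
  step 2: II(S(IK)(SK(IS)))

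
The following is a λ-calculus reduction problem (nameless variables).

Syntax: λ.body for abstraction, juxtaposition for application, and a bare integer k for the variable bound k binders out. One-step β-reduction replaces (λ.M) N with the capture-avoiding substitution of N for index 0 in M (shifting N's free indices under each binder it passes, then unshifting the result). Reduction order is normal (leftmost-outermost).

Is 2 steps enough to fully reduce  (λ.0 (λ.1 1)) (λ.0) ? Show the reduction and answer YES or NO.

  start: (λ.0 (λ.1 1)) (λ.0)
  →1  (λ.0) (λ.(λ.0) (λ.0))
  →2  λ.(λ.0) (λ.0)

Answer: NO — after 2 steps the term is λ.(λ.0) (λ.0), not yet normal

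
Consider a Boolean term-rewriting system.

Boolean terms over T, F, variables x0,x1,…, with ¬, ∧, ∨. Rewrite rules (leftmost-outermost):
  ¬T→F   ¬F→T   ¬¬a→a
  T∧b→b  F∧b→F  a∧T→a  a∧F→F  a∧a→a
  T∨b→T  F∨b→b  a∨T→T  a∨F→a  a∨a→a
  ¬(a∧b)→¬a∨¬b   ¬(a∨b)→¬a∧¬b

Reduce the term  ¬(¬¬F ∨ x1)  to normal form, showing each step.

Answer: normal form = ¬x1  (in 4 steps)

Reduction:
  start: ¬(¬¬F ∨ x1)
  step 1: ¬¬¬F ∧ ¬x1
  step 2: ¬F ∧ ¬x1
  step 3: T ∧ ¬x1
  step 4: ¬x1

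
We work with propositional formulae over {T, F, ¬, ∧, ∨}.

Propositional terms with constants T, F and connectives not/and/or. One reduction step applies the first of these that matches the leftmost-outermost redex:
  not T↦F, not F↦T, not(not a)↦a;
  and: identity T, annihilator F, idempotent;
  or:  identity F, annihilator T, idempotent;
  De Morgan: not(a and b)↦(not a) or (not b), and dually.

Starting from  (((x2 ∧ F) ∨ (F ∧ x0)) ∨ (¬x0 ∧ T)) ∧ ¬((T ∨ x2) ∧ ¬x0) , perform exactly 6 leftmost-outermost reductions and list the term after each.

Answer: after 6 steps: ¬x0 ∧ (¬(T ∨ x2) ∨ ¬¬x0)

Derivation:
  start: (((x2 ∧ F) ∨ (F ∧ x0)) ∨ (¬x0 ∧ T)) ∧ ¬((T ∨ x2) ∧ ¬x0)
  [1] ((F ∨ (F ∧ x0)) ∨ (¬x0 ∧ T)) ∧ ¬((T ∨ x2) ∧ ¬x0)
  [2] ((F ∧ x0) ∨ (¬x0 ∧ T)) ∧ ¬((T ∨ x2) ∧ ¬x0)
  [3] (F ∨ (¬x0 ∧ T)) ∧ ¬((T ∨ x2) ∧ ¬x0)
  [4] (¬x0 ∧ T) ∧ ¬((T ∨ x2) ∧ ¬x0)
  [5] ¬x0 ∧ ¬((T ∨ x2) ∧ ¬x0)
  [6] ¬x0 ∧ (¬(T ∨ x2) ∨ ¬¬x0)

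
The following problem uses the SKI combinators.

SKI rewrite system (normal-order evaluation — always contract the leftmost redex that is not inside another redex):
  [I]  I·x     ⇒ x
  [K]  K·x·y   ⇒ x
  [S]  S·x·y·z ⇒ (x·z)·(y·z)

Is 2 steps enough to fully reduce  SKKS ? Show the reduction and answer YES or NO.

Answer: YES — reaches normal form S in 2 ≤ 2 steps

Reduction:
  start: SKKS
  →1  KS(KS)
  →2  S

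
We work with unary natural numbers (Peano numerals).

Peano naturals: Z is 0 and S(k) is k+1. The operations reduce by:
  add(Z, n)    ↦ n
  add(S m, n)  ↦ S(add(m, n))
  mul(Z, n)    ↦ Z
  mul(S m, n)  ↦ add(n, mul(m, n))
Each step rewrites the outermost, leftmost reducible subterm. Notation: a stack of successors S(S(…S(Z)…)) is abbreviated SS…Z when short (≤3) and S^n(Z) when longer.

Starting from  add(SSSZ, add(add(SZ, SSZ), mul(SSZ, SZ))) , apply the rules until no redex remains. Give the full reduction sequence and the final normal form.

  start: add(SSSZ, add(add(SZ, SSZ), mul(SSZ, SZ)))
  [1] S(add(SSZ, add(add(SZ, SSZ), mul(SSZ, SZ))))
  [2] S(S(add(SZ, add(add(SZ, SSZ), mul(SSZ, SZ)))))
  [3] S(S(S(add(Z, add(add(SZ, SSZ), mul(SSZ, SZ))))))
  [4] S(S(S(add(add(SZ, SSZ), mul(SSZ, SZ)))))
  [5] S(S(S(add(S(add(Z, SSZ)), mul(SSZ, SZ)))))
  [6] S(S(S(S(add(add(Z, SSZ), mul(SSZ, SZ))))))
  [7] S(S(S(S(add(SSZ, mul(SSZ, SZ))))))
  [8] S(S(S(S(S(add(SZ, mul(SSZ, SZ)))))))
  [9] S(S(S(S(S(S(add(Z, mul(SSZ, SZ))))))))
  [10] S(S(S(S(S(S(mul(SSZ, SZ)))))))
  [11] S(S(S(S(S(S(add(SZ, mul(SZ, SZ))))))))
  [12] S(S(S(S(S(S(S(add(Z, mul(SZ, SZ)))))))))
  [13] S(S(S(S(S(S(S(mul(SZ, SZ))))))))
  [14] S(S(S(S(S(S(S(add(SZ, mul(Z, SZ)))))))))
  [15] S(S(S(S(S(S(S(S(add(Z, mul(Z, SZ))))))))))
  [16] S(S(S(S(S(S(S(S(mul(Z, SZ)))))))))
  [17] S^8(Z)

Answer: normal form = S^8(Z)  (in 17 steps)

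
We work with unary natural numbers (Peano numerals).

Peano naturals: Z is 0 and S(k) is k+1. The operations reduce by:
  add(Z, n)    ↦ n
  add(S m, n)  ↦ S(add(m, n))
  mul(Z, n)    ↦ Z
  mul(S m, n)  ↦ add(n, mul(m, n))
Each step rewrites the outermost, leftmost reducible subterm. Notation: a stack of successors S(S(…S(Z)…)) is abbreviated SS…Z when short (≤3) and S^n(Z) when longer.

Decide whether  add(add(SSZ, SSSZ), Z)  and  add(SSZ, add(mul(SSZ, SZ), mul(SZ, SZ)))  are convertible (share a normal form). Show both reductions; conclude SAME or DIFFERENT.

Term A:
  start: add(add(SSZ, SSSZ), Z)
  [1] add(S(add(SZ, SSSZ)), Z)
  [2] S(add(add(SZ, SSSZ), Z))
  [3] S(add(S(add(Z, SSSZ)), Z))
  [4] S(S(add(add(Z, SSSZ), Z)))
  [5] S(S(add(SSSZ, Z)))
  [6] S(S(S(add(SSZ, Z))))
  [7] S(S(S(S(add(SZ, Z)))))
  [8] S(S(S(S(S(add(Z, Z))))))
  [9] S^5(Z)

Term B:
  start: add(SSZ, add(mul(SSZ, SZ), mul(SZ, SZ)))
  [1] S(add(SZ, add(mul(SSZ, SZ), mul(SZ, SZ))))
  [2] S(S(add(Z, add(mul(SSZ, SZ), mul(SZ, SZ)))))
  [3] S(S(add(mul(SSZ, SZ), mul(SZ, SZ))))
  [4] S(S(add(add(SZ, mul(SZ, SZ)), mul(SZ, SZ))))
  [5] S(S(add(S(add(Z, mul(SZ, SZ))), mul(SZ, SZ))))
  [6] S(S(S(add(add(Z, mul(SZ, SZ)), mul(SZ, SZ)))))
  [7] S(S(S(add(mul(SZ, SZ), mul(SZ, SZ)))))
  [8] S(S(S(add(add(SZ, mul(Z, SZ)), mul(SZ, SZ)))))
  [9] S(S(S(add(S(add(Z, mul(Z, SZ))), mul(SZ, SZ)))))
  [10] S(S(S(S(add(add(Z, mul(Z, SZ)), mul(SZ, SZ))))))
  [11] S(S(S(S(add(mul(Z, SZ), mul(SZ, SZ))))))
  [12] S(S(S(S(add(Z, mul(SZ, SZ))))))
  [13] S(S(S(S(mul(SZ, SZ)))))
  [14] S(S(S(S(add(SZ, mul(Z, SZ))))))
  [15] S(S(S(S(S(add(Z, mul(Z, SZ)))))))
  [16] S(S(S(S(S(mul(Z, SZ))))))
  [17] S^5(Z)

Answer: SAME — A ⇓ S^5(Z), B ⇓ S^5(Z)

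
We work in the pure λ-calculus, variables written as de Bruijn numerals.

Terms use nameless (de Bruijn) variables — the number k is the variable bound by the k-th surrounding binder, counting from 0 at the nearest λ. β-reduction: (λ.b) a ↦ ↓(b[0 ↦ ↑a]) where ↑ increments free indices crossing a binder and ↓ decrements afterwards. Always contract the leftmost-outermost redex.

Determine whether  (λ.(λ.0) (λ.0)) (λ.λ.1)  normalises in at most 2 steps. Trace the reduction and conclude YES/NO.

Answer: YES — reaches normal form λ.0 in 2 ≤ 2 steps

Working:
  start: (λ.(λ.0) (λ.0)) (λ.λ.1)
  →1  (λ.0) (λ.0)
  →2  λ.0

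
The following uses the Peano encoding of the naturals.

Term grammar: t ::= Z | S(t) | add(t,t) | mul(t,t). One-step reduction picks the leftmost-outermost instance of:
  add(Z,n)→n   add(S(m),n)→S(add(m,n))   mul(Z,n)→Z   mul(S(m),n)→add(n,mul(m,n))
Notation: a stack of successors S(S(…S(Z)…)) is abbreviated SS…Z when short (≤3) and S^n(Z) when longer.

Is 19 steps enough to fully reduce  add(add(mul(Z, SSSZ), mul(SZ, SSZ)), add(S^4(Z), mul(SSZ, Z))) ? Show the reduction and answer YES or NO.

Answer: NO — after 19 steps the term is S(S(S(S(S(S(mul(Z, Z))))))), not yet normal

Working:
  start: add(add(mul(Z, SSSZ), mul(SZ, SSZ)), add(S^4(Z), mul(SSZ, Z)))
  →1  add(add(Z, mul(SZ, SSZ)), add(S^4(Z), mul(SSZ, Z)))
  →2  add(mul(SZ, SSZ), add(S^4(Z), mul(SSZ, Z)))
  →3  add(add(SSZ, mul(Z, SSZ)), add(S^4(Z), mul(SSZ, Z)))
  →4  add(S(add(SZ, mul(Z, SSZ))), add(S^4(Z), mul(SSZ, Z)))
  →5  S(add(add(SZ, mul(Z, SSZ)), add(S^4(Z), mul(SSZ, Z))))
  →6  S(add(S(add(Z, mul(Z, SSZ))), add(S^4(Z), mul(SSZ, Z))))
  →7  S(S(add(add(Z, mul(Z, SSZ)), add(S^4(Z), mul(SSZ, Z)))))
  →8  S(S(add(mul(Z, SSZ), add(S^4(Z), mul(SSZ, Z)))))
  →9  S(S(add(Z, add(S^4(Z), mul(SSZ, Z)))))
  →10  S(S(add(S^4(Z), mul(SSZ, Z))))
  →11  S(S(S(add(SSSZ, mul(SSZ, Z)))))
  →12  S(S(S(S(add(SSZ, mul(SSZ, Z))))))
  →13  S(S(S(S(S(add(SZ, mul(SSZ, Z)))))))
  →14  S(S(S(S(S(S(add(Z, mul(SSZ, Z))))))))
  →15  S(S(S(S(S(S(mul(SSZ, Z)))))))
  →16  S(S(S(S(S(S(add(Z, mul(SZ, Z))))))))
  →17  S(S(S(S(S(S(mul(SZ, Z)))))))
  →18  S(S(S(S(S(S(add(Z, mul(Z, Z))))))))
  →19  S(S(S(S(S(S(mul(Z, Z)))))))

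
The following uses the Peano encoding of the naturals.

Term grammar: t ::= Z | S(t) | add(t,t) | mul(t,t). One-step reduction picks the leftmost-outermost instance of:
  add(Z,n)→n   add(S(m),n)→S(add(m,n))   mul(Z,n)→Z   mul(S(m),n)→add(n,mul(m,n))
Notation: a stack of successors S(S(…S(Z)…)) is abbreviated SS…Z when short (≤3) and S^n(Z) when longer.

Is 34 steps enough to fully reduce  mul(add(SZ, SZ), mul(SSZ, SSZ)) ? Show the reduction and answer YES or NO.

  start: mul(add(SZ, SZ), mul(SSZ, SSZ))
  step 1: mul(S(add(Z, SZ)), mul(SSZ, SSZ))
  step 2: add(mul(SSZ, SSZ), mul(add(Z, SZ), mul(SSZ, SSZ)))
  step 3: add(add(SSZ, mul(SZ, SSZ)), mul(add(Z, SZ), mul(SSZ, SSZ)))
  step 4: add(S(add(SZ, mul(SZ, SSZ))), mul(add(Z, SZ), mul(SSZ, SSZ)))
  step 5: S(add(add(SZ, mul(SZ, SSZ)), mul(add(Z, SZ), mul(SSZ, SSZ))))
  step 6: S(add(S(add(Z, mul(SZ, SSZ))), mul(add(Z, SZ), mul(SSZ, SSZ))))
  step 7: S(S(add(add(Z, mul(SZ, SSZ)), mul(add(Z, SZ), mul(SSZ, SSZ)))))
  step 8: S(S(add(mul(SZ, SSZ), mul(add(Z, SZ), mul(SSZ, SSZ)))))
  step 9: S(S(add(add(SSZ, mul(Z, SSZ)), mul(add(Z, SZ), mul(SSZ, SSZ)))))
  step 10: S(S(add(S(add(SZ, mul(Z, SSZ))), mul(add(Z, SZ), mul(SSZ, SSZ)))))
  step 11: S(S(S(add(add(SZ, mul(Z, SSZ)), mul(add(Z, SZ), mul(SSZ, SSZ))))))
  step 12: S(S(S(add(S(add(Z, mul(Z, SSZ))), mul(add(Z, SZ), mul(SSZ, SSZ))))))
  step 13: S(S(S(S(add(add(Z, mul(Z, SSZ)), mul(add(Z, SZ), mul(SSZ, SSZ)))))))
  step 14: S(S(S(S(add(mul(Z, SSZ), mul(add(Z, SZ), mul(SSZ, SSZ)))))))
  step 15: S(S(S(S(add(Z, mul(add(Z, SZ), mul(SSZ, SSZ)))))))
  step 16: S(S(S(S(mul(add(Z, SZ), mul(SSZ, SSZ))))))
  step 17: S(S(S(S(mul(SZ, mul(SSZ, SSZ))))))
  step 18: S(S(S(S(add(mul(SSZ, SSZ), mul(Z, mul(SSZ, SSZ)))))))
  step 19: S(S(S(S(add(add(SSZ, mul(SZ, SSZ)), mul(Z, mul(SSZ, SSZ)))))))
  step 20: S(S(S(S(add(S(add(SZ, mul(SZ, SSZ))), mul(Z, mul(SSZ, SSZ)))))))
  step 21: S(S(S(S(S(add(add(SZ, mul(SZ, SSZ)), mul(Z, mul(SSZ, SSZ))))))))
  step 22: S(S(S(S(S(add(S(add(Z, mul(SZ, SSZ))), mul(Z, mul(SSZ, SSZ))))))))
  step 23: S(S(S(S(S(S(add(add(Z, mul(SZ, SSZ)), mul(Z, mul(SSZ, SSZ)))))))))
  step 24: S(S(S(S(S(S(add(mul(SZ, SSZ), mul(Z, mul(SSZ, SSZ)))))))))
  step 25: S(S(S(S(S(S(add(add(SSZ, mul(Z, SSZ)), mul(Z, mul(SSZ, SSZ)))))))))
  step 26: S(S(S(S(S(S(add(S(add(SZ, mul(Z, SSZ))), mul(Z, mul(SSZ, SSZ)))))))))
  step 27: S(S(S(S(S(S(S(add(add(SZ, mul(Z, SSZ)), mul(Z, mul(SSZ, SSZ))))))))))
  step 28: S(S(S(S(S(S(S(add(S(add(Z, mul(Z, SSZ))), mul(Z, mul(SSZ, SSZ))))))))))
  step 29: S(S(S(S(S(S(S(S(add(add(Z, mul(Z, SSZ)), mul(Z, mul(SSZ, SSZ)))))))))))
  step 30: S(S(S(S(S(S(S(S(add(mul(Z, SSZ), mul(Z, mul(SSZ, SSZ)))))))))))
  step 31: S(S(S(S(S(S(S(S(add(Z, mul(Z, mul(SSZ, SSZ)))))))))))
  step 32: S(S(S(S(S(S(S(S(mul(Z, mul(SSZ, SSZ))))))))))
  step 33: S^8(Z)

Answer: YES — reaches normal form S^8(Z) in 33 ≤ 34 steps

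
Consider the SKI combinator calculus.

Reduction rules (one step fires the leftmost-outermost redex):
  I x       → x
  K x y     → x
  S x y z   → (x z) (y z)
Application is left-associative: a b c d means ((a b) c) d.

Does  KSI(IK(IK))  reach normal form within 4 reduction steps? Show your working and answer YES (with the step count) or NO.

  start: KSI(IK(IK))
  [1] S(IK(IK))
  [2] S(K(IK))
  [3] S(KK)

Answer: YES — reaches normal form S(KK) in 3 ≤ 4 steps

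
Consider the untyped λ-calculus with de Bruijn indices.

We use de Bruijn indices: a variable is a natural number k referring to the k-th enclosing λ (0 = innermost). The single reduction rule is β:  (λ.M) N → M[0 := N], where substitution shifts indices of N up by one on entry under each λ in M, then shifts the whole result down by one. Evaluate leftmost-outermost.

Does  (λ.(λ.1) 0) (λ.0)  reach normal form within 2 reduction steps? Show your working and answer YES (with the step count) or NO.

Answer: YES — reaches normal form λ.0 in 2 ≤ 2 steps

Working:
  start: (λ.(λ.1) 0) (λ.0)
  →1  (λ.λ.0) (λ.0)
  →2  λ.0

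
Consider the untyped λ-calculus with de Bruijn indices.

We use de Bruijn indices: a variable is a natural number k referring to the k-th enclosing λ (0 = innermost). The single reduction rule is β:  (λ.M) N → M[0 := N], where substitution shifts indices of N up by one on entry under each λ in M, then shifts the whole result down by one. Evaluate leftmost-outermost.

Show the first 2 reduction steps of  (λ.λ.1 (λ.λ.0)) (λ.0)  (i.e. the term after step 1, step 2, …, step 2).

Answer: after 2 steps: λ.λ.λ.0

Derivation:
  start: (λ.λ.1 (λ.λ.0)) (λ.0)
  →1  λ.(λ.0) (λ.λ.0)
  →2  λ.λ.λ.0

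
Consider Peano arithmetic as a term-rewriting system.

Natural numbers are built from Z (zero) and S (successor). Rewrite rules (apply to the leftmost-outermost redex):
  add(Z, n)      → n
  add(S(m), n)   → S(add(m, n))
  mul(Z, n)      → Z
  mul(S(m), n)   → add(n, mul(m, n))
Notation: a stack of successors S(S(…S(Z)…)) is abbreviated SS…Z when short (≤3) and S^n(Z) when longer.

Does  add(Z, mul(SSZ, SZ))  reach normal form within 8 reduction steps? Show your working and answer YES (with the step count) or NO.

  start: add(Z, mul(SSZ, SZ))
  [1] mul(SSZ, SZ)
  [2] add(SZ, mul(SZ, SZ))
  [3] S(add(Z, mul(SZ, SZ)))
  [4] S(mul(SZ, SZ))
  [5] S(add(SZ, mul(Z, SZ)))
  [6] S(S(add(Z, mul(Z, SZ))))
  [7] S(S(mul(Z, SZ)))
  [8] SSZ

Answer: YES — reaches normal form SSZ in 8 ≤ 8 steps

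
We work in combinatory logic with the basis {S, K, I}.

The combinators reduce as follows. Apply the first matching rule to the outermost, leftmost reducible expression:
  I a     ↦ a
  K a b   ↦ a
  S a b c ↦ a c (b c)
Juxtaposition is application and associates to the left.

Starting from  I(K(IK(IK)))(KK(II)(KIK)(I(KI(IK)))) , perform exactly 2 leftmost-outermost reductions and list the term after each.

  start: I(K(IK(IK)))(KK(II)(KIK)(I(KI(IK))))
  [1] K(IK(IK))(KK(II)(KIK)(I(KI(IK))))
  [2] IK(IK)

Answer: after 2 steps: IK(IK)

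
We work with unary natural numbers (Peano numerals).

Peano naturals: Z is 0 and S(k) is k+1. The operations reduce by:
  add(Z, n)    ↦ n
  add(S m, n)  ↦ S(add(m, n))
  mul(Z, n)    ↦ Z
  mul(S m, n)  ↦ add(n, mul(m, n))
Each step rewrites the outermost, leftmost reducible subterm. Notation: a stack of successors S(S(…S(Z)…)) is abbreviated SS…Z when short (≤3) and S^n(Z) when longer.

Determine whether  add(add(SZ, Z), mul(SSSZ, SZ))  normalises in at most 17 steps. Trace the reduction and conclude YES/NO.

  start: add(add(SZ, Z), mul(SSSZ, SZ))
  step 1: add(S(add(Z, Z)), mul(SSSZ, SZ))
  step 2: S(add(add(Z, Z), mul(SSSZ, SZ)))
  step 3: S(add(Z, mul(SSSZ, SZ)))
  step 4: S(mul(SSSZ, SZ))
  step 5: S(add(SZ, mul(SSZ, SZ)))
  step 6: S(S(add(Z, mul(SSZ, SZ))))
  step 7: S(S(mul(SSZ, SZ)))
  step 8: S(S(add(SZ, mul(SZ, SZ))))
  step 9: S(S(S(add(Z, mul(SZ, SZ)))))
  step 10: S(S(S(mul(SZ, SZ))))
  step 11: S(S(S(add(SZ, mul(Z, SZ)))))
  step 12: S(S(S(S(add(Z, mul(Z, SZ))))))
  step 13: S(S(S(S(mul(Z, SZ)))))
  step 14: S^4(Z)

Answer: YES — reaches normal form S^4(Z) in 14 ≤ 17 steps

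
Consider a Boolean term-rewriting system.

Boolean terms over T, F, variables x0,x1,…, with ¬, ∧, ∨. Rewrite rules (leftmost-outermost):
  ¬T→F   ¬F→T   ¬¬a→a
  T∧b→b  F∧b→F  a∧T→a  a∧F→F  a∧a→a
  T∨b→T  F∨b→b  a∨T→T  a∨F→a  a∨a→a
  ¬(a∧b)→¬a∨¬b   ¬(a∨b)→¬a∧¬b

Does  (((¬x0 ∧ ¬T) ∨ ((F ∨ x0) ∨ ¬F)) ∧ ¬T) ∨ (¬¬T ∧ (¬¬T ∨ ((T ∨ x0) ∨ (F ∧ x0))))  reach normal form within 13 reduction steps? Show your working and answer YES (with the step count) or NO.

  start: (((¬x0 ∧ ¬T) ∨ ((F ∨ x0) ∨ ¬F)) ∧ ¬T) ∨ (¬¬T ∧ (¬¬T ∨ ((T ∨ x0) ∨ (F ∧ x0))))
  →1  (((¬x0 ∧ F) ∨ ((F ∨ x0) ∨ ¬F)) ∧ ¬T) ∨ (¬¬T ∧ (¬¬T ∨ ((T ∨ x0) ∨ (F ∧ x0))))
  →2  ((F ∨ ((F ∨ x0) ∨ ¬F)) ∧ ¬T) ∨ (¬¬T ∧ (¬¬T ∨ ((T ∨ x0) ∨ (F ∧ x0))))
  →3  (((F ∨ x0) ∨ ¬F) ∧ ¬T) ∨ (¬¬T ∧ (¬¬T ∨ ((T ∨ x0) ∨ (F ∧ x0))))
  →4  ((x0 ∨ ¬F) ∧ ¬T) ∨ (¬¬T ∧ (¬¬T ∨ ((T ∨ x0) ∨ (F ∧ x0))))
  →5  ((x0 ∨ T) ∧ ¬T) ∨ (¬¬T ∧ (¬¬T ∨ ((T ∨ x0) ∨ (F ∧ x0))))
  →6  (T ∧ ¬T) ∨ (¬¬T ∧ (¬¬T ∨ ((T ∨ x0) ∨ (F ∧ x0))))
  →7  ¬T ∨ (¬¬T ∧ (¬¬T ∨ ((T ∨ x0) ∨ (F ∧ x0))))
  →8  F ∨ (¬¬T ∧ (¬¬T ∨ ((T ∨ x0) ∨ (F ∧ x0))))
  →9  ¬¬T ∧ (¬¬T ∨ ((T ∨ x0) ∨ (F ∧ x0)))
  →10  T ∧ (¬¬T ∨ ((T ∨ x0) ∨ (F ∧ x0)))
  →11  ¬¬T ∨ ((T ∨ x0) ∨ (F ∧ x0))
  →12  T ∨ ((T ∨ x0) ∨ (F ∧ x0))
  →13  T

Answer: YES — reaches normal form T in 13 ≤ 13 steps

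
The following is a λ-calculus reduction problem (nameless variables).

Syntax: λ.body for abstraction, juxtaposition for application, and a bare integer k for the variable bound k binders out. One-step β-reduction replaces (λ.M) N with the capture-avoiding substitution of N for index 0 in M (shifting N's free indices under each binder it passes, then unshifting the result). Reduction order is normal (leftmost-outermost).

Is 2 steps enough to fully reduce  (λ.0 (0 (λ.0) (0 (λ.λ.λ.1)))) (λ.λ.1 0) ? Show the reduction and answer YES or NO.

Answer: NO — after 2 steps the term is λ.(λ.λ.1 0) (λ.0) ((λ.λ.1 0) (λ.λ.λ.1)) 0, not yet normal

Reduction:
  start: (λ.0 (0 (λ.0) (0 (λ.λ.λ.1)))) (λ.λ.1 0)
  step 1: (λ.λ.1 0) ((λ.λ.1 0) (λ.0) ((λ.λ.1 0) (λ.λ.λ.1)))
  step 2: λ.(λ.λ.1 0) (λ.0) ((λ.λ.1 0) (λ.λ.λ.1)) 0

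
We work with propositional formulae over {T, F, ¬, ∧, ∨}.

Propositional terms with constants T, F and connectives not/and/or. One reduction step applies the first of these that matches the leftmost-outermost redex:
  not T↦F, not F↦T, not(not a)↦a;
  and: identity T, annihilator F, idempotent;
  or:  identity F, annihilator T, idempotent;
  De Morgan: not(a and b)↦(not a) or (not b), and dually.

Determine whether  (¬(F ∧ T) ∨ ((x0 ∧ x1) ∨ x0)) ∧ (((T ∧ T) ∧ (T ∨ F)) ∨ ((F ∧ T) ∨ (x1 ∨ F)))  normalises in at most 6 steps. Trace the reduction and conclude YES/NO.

  start: (¬(F ∧ T) ∨ ((x0 ∧ x1) ∨ x0)) ∧ (((T ∧ T) ∧ (T ∨ F)) ∨ ((F ∧ T) ∨ (x1 ∨ F)))
  step 1: ((¬F ∨ ¬T) ∨ ((x0 ∧ x1) ∨ x0)) ∧ (((T ∧ T) ∧ (T ∨ F)) ∨ ((F ∧ T) ∨ (x1 ∨ F)))
  step 2: ((T ∨ ¬T) ∨ ((x0 ∧ x1) ∨ x0)) ∧ (((T ∧ T) ∧ (T ∨ F)) ∨ ((F ∧ T) ∨ (x1 ∨ F)))
  step 3: (T ∨ ((x0 ∧ x1) ∨ x0)) ∧ (((T ∧ T) ∧ (T ∨ F)) ∨ ((F ∧ T) ∨ (x1 ∨ F)))
  step 4: T ∧ (((T ∧ T) ∧ (T ∨ F)) ∨ ((F ∧ T) ∨ (x1 ∨ F)))
  step 5: ((T ∧ T) ∧ (T ∨ F)) ∨ ((F ∧ T) ∨ (x1 ∨ F))
  step 6: (T ∧ (T ∨ F)) ∨ ((F ∧ T) ∨ (x1 ∨ F))

Answer: NO — after 6 steps the term is (T ∧ (T ∨ F)) ∨ ((F ∧ T) ∨ (x1 ∨ F)), not yet normal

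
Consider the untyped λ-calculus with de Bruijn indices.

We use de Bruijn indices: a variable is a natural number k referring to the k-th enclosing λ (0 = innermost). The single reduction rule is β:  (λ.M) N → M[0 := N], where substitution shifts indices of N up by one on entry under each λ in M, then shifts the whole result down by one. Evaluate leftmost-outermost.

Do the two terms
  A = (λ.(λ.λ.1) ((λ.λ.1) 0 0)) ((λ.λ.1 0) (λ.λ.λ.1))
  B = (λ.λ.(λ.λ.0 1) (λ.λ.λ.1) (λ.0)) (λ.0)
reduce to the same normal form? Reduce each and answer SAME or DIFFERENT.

Term A:
  start: (λ.(λ.λ.1) ((λ.λ.1) 0 0)) ((λ.λ.1 0) (λ.λ.λ.1))
  step 1: (λ.λ.1) ((λ.λ.1) ((λ.λ.1 0) (λ.λ.λ.1)) ((λ.λ.1 0) (λ.λ.λ.1)))
  step 2: λ.(λ.λ.1) ((λ.λ.1 0) (λ.λ.λ.1)) ((λ.λ.1 0) (λ.λ.λ.1))
  step 3: λ.(λ.(λ.λ.1 0) (λ.λ.λ.1)) ((λ.λ.1 0) (λ.λ.λ.1))
  step 4: λ.(λ.λ.1 0) (λ.λ.λ.1)
  step 5: λ.λ.(λ.λ.λ.1) 0
  step 6: λ.λ.λ.λ.1

Term B:
  start: (λ.λ.(λ.λ.0 1) (λ.λ.λ.1) (λ.0)) (λ.0)
  step 1: λ.(λ.λ.0 1) (λ.λ.λ.1) (λ.0)
  step 2: λ.(λ.0 (λ.λ.λ.1)) (λ.0)
  step 3: λ.(λ.0) (λ.λ.λ.1)
  step 4: λ.λ.λ.λ.1

Answer: SAME — A ⇓ λ.λ.λ.λ.1, B ⇓ λ.λ.λ.λ.1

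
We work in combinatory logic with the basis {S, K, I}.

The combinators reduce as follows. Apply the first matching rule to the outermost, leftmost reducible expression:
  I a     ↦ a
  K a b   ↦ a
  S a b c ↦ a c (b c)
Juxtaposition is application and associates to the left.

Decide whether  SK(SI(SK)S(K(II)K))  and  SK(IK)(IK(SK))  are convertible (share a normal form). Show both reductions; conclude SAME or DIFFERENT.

Answer: DIFFERENT — A ⇓ SK(S(SKS)I), B ⇓ K(SK)

Reduction:
Term A:
  start: SK(SI(SK)S(K(II)K))
  step 1: SK(IS(SKS)(K(II)K))
  step 2: SK(S(SKS)(K(II)K))
  step 3: SK(S(SKS)(II))
  step 4: SK(S(SKS)I)

Term B:
  start: SK(IK)(IK(SK))
  step 1: K(IK(SK))(IK(IK(SK)))
  step 2: IK(SK)
  step 3: K(SK)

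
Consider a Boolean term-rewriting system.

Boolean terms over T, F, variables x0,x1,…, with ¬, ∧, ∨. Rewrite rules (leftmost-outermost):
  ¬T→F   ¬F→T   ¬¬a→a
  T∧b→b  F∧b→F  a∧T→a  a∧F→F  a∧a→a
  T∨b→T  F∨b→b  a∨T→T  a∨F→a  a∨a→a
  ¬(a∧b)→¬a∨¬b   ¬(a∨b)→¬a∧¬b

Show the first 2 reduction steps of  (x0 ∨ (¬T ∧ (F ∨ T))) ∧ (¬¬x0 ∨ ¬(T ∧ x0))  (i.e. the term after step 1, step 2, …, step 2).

  start: (x0 ∨ (¬T ∧ (F ∨ T))) ∧ (¬¬x0 ∨ ¬(T ∧ x0))
  [1] (x0 ∨ (F ∧ (F ∨ T))) ∧ (¬¬x0 ∨ ¬(T ∧ x0))
  [2] (x0 ∨ F) ∧ (¬¬x0 ∨ ¬(T ∧ x0))

Answer: after 2 steps: (x0 ∨ F) ∧ (¬¬x0 ∨ ¬(T ∧ x0))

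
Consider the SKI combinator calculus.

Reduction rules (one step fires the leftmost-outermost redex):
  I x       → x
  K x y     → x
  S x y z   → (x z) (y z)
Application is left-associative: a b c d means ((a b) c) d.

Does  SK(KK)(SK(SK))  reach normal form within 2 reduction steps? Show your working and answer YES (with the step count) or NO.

  start: SK(KK)(SK(SK))
  [1] K(SK(SK))(KK(SK(SK)))
  [2] SK(SK)

Answer: YES — reaches normal form SK(SK) in 2 ≤ 2 steps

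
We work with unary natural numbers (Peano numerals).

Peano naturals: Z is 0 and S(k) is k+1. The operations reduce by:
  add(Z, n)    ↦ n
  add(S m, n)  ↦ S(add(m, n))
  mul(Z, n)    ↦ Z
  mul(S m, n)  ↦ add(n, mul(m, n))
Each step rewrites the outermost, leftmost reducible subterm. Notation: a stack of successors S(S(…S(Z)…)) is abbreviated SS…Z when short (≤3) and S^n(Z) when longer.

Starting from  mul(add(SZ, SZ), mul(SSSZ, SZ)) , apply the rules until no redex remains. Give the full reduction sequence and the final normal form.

  start: mul(add(SZ, SZ), mul(SSSZ, SZ))
  →1  mul(S(add(Z, SZ)), mul(SSSZ, SZ))
  →2  add(mul(SSSZ, SZ), mul(add(Z, SZ), mul(SSSZ, SZ)))
  →3  add(add(SZ, mul(SSZ, SZ)), mul(add(Z, SZ), mul(SSSZ, SZ)))
  →4  add(S(add(Z, mul(SSZ, SZ))), mul(add(Z, SZ), mul(SSSZ, SZ)))
  →5  S(add(add(Z, mul(SSZ, SZ)), mul(add(Z, SZ), mul(SSSZ, SZ))))
  →6  S(add(mul(SSZ, SZ), mul(add(Z, SZ), mul(SSSZ, SZ))))
  →7  S(add(add(SZ, mul(SZ, SZ)), mul(add(Z, SZ), mul(SSSZ, SZ))))
  →8  S(add(S(add(Z, mul(SZ, SZ))), mul(add(Z, SZ), mul(SSSZ, SZ))))
  →9  S(S(add(add(Z, mul(SZ, SZ)), mul(add(Z, SZ), mul(SSSZ, SZ)))))
  →10  S(S(add(mul(SZ, SZ), mul(add(Z, SZ), mul(SSSZ, SZ)))))
  →11  S(S(add(add(SZ, mul(Z, SZ)), mul(add(Z, SZ), mul(SSSZ, SZ)))))
  →12  S(S(add(S(add(Z, mul(Z, SZ))), mul(add(Z, SZ), mul(SSSZ, SZ)))))
  →13  S(S(S(add(add(Z, mul(Z, SZ)), mul(add(Z, SZ), mul(SSSZ, SZ))))))
  →14  S(S(S(add(mul(Z, SZ), mul(add(Z, SZ), mul(SSSZ, SZ))))))
  →15  S(S(S(add(Z, mul(add(Z, SZ), mul(SSSZ, SZ))))))
  →16  S(S(S(mul(add(Z, SZ), mul(SSSZ, SZ)))))
  →17  S(S(S(mul(SZ, mul(SSSZ, SZ)))))
  →18  S(S(S(add(mul(SSSZ, SZ), mul(Z, mul(SSSZ, SZ))))))
  →19  S(S(S(add(add(SZ, mul(SSZ, SZ)), mul(Z, mul(SSSZ, SZ))))))
  →20  S(S(S(add(S(add(Z, mul(SSZ, SZ))), mul(Z, mul(SSSZ, SZ))))))
  →21  S(S(S(S(add(add(Z, mul(SSZ, SZ)), mul(Z, mul(SSSZ, SZ)))))))
  →22  S(S(S(S(add(mul(SSZ, SZ), mul(Z, mul(SSSZ, SZ)))))))
  →23  S(S(S(S(add(add(SZ, mul(SZ, SZ)), mul(Z, mul(SSSZ, SZ)))))))
  →24  S(S(S(S(add(S(add(Z, mul(SZ, SZ))), mul(Z, mul(SSSZ, SZ)))))))
  →25  S(S(S(S(S(add(add(Z, mul(SZ, SZ)), mul(Z, mul(SSSZ, SZ))))))))
  →26  S(S(S(S(S(add(mul(SZ, SZ), mul(Z, mul(SSSZ, SZ))))))))
  →27  S(S(S(S(S(add(add(SZ, mul(Z, SZ)), mul(Z, mul(SSSZ, SZ))))))))
  →28  S(S(S(S(S(add(S(add(Z, mul(Z, SZ))), mul(Z, mul(SSSZ, SZ))))))))
  →29  S(S(S(S(S(S(add(add(Z, mul(Z, SZ)), mul(Z, mul(SSSZ, SZ)))))))))
  →30  S(S(S(S(S(S(add(mul(Z, SZ), mul(Z, mul(SSSZ, SZ)))))))))
  →31  S(S(S(S(S(S(add(Z, mul(Z, mul(SSSZ, SZ)))))))))
  →32  S(S(S(S(S(S(mul(Z, mul(SSSZ, SZ))))))))
  →33  S^6(Z)

Answer: normal form = S^6(Z)  (in 33 steps)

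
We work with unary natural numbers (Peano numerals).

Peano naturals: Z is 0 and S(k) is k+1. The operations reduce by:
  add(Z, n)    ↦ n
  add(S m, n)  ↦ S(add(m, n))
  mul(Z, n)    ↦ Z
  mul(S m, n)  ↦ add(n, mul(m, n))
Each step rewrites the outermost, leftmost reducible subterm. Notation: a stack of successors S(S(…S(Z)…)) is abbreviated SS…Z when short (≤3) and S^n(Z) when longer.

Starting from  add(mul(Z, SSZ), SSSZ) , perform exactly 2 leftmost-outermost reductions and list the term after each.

  start: add(mul(Z, SSZ), SSSZ)
  [1] add(Z, SSSZ)
  [2] SSSZ

Answer: after 2 steps: SSSZ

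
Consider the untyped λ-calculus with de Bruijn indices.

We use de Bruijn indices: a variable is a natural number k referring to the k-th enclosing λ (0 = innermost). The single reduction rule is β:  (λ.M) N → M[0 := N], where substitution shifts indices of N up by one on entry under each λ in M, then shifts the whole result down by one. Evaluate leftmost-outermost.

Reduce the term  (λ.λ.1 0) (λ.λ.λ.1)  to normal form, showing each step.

Answer: normal form = λ.λ.λ.1  (in 2 steps)

Working:
  start: (λ.λ.1 0) (λ.λ.λ.1)
  →1  λ.(λ.λ.λ.1) 0
  →2  λ.λ.λ.1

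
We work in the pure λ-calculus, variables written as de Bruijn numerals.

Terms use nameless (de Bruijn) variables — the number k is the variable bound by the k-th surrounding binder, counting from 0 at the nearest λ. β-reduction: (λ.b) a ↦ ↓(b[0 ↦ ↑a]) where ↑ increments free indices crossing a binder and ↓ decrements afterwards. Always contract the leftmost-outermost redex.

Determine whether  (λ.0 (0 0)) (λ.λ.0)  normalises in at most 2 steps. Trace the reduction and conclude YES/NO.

Answer: YES — reaches normal form λ.0 in 2 ≤ 2 steps

Reduction:
  start: (λ.0 (0 0)) (λ.λ.0)
  →1  (λ.λ.0) ((λ.λ.0) (λ.λ.0))
  →2  λ.0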